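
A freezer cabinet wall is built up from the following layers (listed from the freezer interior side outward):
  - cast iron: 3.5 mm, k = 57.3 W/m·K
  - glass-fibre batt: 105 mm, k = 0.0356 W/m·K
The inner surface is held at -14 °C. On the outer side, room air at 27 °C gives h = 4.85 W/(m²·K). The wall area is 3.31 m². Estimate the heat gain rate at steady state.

Q ≈ 43 W

Thermal resistances in series:
R_cast iron = L/(kA) = 0.0035/(57.3×3.31) = 1.845×10^-5 K/W
R_glass-fibre batt = L/(kA) = 0.105/(0.0356×3.31) = 0.8911 K/W
R_outer film = 1/(h_o·A) = 1/(4.85×3.31) = 0.06229 K/W
R_total = 0.9534 K/W
Q = ΔT / R_total = 41 / 0.9534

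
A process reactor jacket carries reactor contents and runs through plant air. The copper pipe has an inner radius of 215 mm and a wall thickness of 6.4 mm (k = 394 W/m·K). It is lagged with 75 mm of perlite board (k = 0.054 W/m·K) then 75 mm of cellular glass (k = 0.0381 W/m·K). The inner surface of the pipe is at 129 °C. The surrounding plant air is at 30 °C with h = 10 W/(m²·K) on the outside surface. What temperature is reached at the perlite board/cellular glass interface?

Radial resistances (cylindrical: R_cond = ln(r_o/r_i)/(2πkL), R_conv = 1/(h·2πrL)):
R_copper pipe wall = ln(221.4/215)/(2π×394×1) = 1.185×10^-5 K/W
R_perlite board = ln(296.4/221.4)/(2π×0.054×1) = 0.8598 K/W
R_cellular glass = ln(371.4/296.4)/(2π×0.0381×1) = 0.9423 K/W
R_outer film = 1/(h_o·2πr_oL) = 1/(10×2π×0.3714×1) = 0.04285 K/W
R_total = 1.845 K/W
Q = ΔT/R_total = 99/1.845
Q = 53.7 W/m
T_interface = T_inner − Q·ΣR(inner→interface) = 129 − 53.7×0.8599

T ≈ 82.9 °C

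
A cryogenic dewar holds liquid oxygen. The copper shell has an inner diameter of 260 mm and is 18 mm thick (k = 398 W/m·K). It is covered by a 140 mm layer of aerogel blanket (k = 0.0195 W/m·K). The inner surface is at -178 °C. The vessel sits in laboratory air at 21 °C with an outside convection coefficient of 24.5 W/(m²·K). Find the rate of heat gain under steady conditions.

Q ≈ 14.8 W

Radial (spherical) resistances in series:
R_copper shell = (1/0.13 − 1/0.148)/(4π×398) = 1.871×10^-4 K/W
R_aerogel blanket = (1/0.148 − 1/0.288)/(4π×0.0195) = 13.4 K/W
R_outer film = 1/(h·4πr_o²) = 1/(24.5×4π×0.288²) = 0.03916 K/W
R_total = 13.44 K/W
Q = ΔT/R_total = 199/13.44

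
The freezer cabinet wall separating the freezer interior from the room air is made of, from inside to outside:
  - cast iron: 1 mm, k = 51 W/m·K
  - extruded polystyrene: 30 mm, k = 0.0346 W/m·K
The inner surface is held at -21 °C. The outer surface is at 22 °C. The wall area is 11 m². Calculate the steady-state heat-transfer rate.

Q ≈ 546 W

Thermal resistances in series:
R_cast iron = L/(kA) = 0.001/(51×11) = 1.783×10^-6 K/W
R_extruded polystyrene = L/(kA) = 0.03/(0.0346×11) = 0.07882 K/W
R_total = 0.07882 K/W
Q = ΔT / R_total = 43 / 0.07882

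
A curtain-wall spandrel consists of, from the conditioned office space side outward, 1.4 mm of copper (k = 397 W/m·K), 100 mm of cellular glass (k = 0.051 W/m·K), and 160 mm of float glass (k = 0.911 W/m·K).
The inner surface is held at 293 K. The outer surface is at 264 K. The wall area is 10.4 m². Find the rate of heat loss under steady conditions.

Q ≈ 141 W

Thermal resistances in series:
R_copper = L/(kA) = 0.0014/(397×10.4) = 3.391×10^-7 K/W
R_cellular glass = L/(kA) = 0.1/(0.051×10.4) = 0.1885 K/W
R_float glass = L/(kA) = 0.16/(0.911×10.4) = 0.01689 K/W
R_total = 0.2054 K/W
Q = ΔT / R_total = 29 / 0.2054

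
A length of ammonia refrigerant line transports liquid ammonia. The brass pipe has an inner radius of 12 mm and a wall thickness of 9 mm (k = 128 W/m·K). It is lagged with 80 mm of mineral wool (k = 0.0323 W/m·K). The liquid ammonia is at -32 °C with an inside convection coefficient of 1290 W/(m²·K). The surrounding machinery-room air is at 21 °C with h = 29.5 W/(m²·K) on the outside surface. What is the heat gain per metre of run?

For a radial system each layer contributes R = ln(r_out/r_in)/(2πkL); films add R = 1/(hA).
R_inner film = 1/(h_i·2πr₁L) = 1/(1290×2π×0.012×1) = 0.01028 K/W
R_brass pipe wall = ln(21/12)/(2π×128×1) = 6.958×10^-4 K/W
R_mineral wool = ln(101/21)/(2π×0.0323×1) = 7.739 K/W
R_outer film = 1/(h_o·2πr_oL) = 1/(29.5×2π×0.101×1) = 0.05342 K/W
R_total = 7.803 K/W
Q = ΔT/R_total = 53/7.803

q′ ≈ 6.79 W/m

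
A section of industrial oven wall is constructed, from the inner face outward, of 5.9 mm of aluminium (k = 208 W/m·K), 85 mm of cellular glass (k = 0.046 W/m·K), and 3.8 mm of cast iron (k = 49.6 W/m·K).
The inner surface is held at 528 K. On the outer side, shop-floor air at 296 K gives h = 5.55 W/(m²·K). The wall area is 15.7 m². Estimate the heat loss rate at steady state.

Model the wall as resistances in series:
R_aluminium = L/(kA) = 0.0059/(208×15.7) = 1.807×10^-6 K/W
R_cellular glass = L/(kA) = 0.085/(0.046×15.7) = 0.1177 K/W
R_cast iron = L/(kA) = 0.0038/(49.6×15.7) = 4.88×10^-6 K/W
R_outer film = 1/(h_o·A) = 1/(5.55×15.7) = 0.01148 K/W
R_total = 0.1292 K/W
Q = ΔT / R_total = 232 / 0.1292

Q ≈ 1800 W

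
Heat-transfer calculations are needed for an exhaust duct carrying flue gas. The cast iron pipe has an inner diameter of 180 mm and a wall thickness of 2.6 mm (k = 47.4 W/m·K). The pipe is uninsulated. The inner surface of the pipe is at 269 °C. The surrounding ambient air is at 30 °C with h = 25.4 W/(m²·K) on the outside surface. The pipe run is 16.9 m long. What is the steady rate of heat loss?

Treating each annulus and film as a series resistance:
R_cast iron pipe wall = ln(92.6/90)/(2π×47.4×16.9) = 5.658×10^-6 K/W
R_outer film = 1/(h_o·2πr_oL) = 1/(25.4×2π×0.0926×16.9) = 0.004004 K/W
R_total = 0.00401 K/W
Q = ΔT/R_total = 239/0.00401

Q ≈ 59600 W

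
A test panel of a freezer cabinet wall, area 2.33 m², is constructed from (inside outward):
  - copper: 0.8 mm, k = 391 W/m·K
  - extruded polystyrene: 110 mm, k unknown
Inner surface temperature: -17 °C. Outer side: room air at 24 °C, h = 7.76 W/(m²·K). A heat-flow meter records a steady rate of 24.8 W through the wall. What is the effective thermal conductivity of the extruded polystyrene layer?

k ≈ 0.0295 W/(m·K)

Treating each layer as a thermal resistance in series:
R_copper = L/(kA) = 0.0008/(391×2.33) = 8.781×10^-7 K/W
R_outer film = 1/(h_o·A) = 1/(7.76×2.33) = 0.05531 K/W
Sum of known resistances R_other = 0.05531 K/W
Total R = ΔT/Q = 41/24.8 = 1.653 K/W
R_extruded polystyrene = R_total − R_other = 1.598 K/W
k = L/(R·A) = 0.11/(1.598×2.33)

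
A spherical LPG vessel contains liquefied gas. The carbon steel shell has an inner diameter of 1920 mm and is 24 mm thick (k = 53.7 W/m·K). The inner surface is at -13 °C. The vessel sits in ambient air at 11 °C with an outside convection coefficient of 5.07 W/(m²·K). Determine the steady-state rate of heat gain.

Q ≈ 1480 W

Spherical conduction: R = (1/r_in − 1/r_out)/(4πk) per layer; series-sum.
R_carbon steel shell = (1/0.96 − 1/0.984)/(4π×53.7) = 3.765×10^-5 K/W
R_outer film = 1/(h·4πr_o²) = 1/(5.07×4π×0.984²) = 0.01621 K/W
R_total = 0.01625 K/W
Q = ΔT/R_total = 24/0.01625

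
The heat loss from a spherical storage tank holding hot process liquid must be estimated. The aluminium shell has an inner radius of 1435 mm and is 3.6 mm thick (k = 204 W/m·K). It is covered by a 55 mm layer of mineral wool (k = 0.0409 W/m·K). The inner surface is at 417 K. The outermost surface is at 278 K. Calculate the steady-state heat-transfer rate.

Q ≈ 2790 W

Each spherical layer contributes R = (1/r_i − 1/r_o)/(4πk):
R_aluminium shell = (1/1.435 − 1/1.4386)/(4π×204) = 6.803×10^-7 K/W
R_mineral wool = (1/1.4386 − 1/1.4936)/(4π×0.0409) = 0.0498 K/W
R_total = 0.0498 K/W
Q = ΔT/R_total = 139/0.0498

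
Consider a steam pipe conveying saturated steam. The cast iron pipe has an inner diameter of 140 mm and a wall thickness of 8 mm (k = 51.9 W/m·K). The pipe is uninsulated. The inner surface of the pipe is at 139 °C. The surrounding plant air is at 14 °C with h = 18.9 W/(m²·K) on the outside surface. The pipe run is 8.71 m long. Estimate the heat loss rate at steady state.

Q ≈ 10100 W

Treating each annulus and film as a series resistance:
R_cast iron pipe wall = ln(78/70)/(2π×51.9×8.71) = 3.81×10^-5 K/W
R_outer film = 1/(h_o·2πr_oL) = 1/(18.9×2π×0.078×8.71) = 0.01239 K/W
R_total = 0.01243 K/W
Q = ΔT/R_total = 125/0.01243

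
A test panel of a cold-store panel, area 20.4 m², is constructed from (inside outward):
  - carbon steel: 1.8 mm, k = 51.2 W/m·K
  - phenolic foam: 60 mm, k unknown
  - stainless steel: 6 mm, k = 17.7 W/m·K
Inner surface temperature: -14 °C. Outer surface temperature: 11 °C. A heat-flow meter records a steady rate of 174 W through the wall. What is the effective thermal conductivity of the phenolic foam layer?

k ≈ 0.0205 W/(m·K)

Model the wall as resistances in series:
R_carbon steel = L/(kA) = 0.0018/(51.2×20.4) = 1.723×10^-6 K/W
R_stainless steel = L/(kA) = 0.006/(17.7×20.4) = 1.662×10^-5 K/W
Sum of known resistances R_other = 1.834×10^-5 K/W
Total R = ΔT/Q = 25/174 = 0.1437 K/W
R_phenolic foam = R_total − R_other = 0.1437 K/W
k = L/(R·A) = 0.06/(0.1437×20.4)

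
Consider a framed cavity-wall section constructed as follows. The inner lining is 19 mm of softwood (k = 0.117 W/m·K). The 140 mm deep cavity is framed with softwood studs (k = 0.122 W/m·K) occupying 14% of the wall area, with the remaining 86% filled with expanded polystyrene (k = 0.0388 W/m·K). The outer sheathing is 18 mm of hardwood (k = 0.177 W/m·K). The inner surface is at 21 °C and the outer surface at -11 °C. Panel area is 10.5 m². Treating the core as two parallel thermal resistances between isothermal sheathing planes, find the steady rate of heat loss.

Q ≈ 111 W

Sheathing layers in series; stud and cavity paths in parallel between them.
R_inner = 0.019/(0.117×10.5) = 0.01547 K/W
R_stud  = 0.14/(0.122×0.14×10.5) = 0.7806 K/W
R_cav   = 0.14/(0.0388×0.86×10.5) = 0.3996 K/W
1/R_core = 1/R_stud + 1/R_cav → R_core = 0.2643 K/W
R_outer = 0.018/(0.177×10.5) = 0.009685 K/W
R_total = 0.2894 K/W
Q = ΔT/R_total = 32/0.2894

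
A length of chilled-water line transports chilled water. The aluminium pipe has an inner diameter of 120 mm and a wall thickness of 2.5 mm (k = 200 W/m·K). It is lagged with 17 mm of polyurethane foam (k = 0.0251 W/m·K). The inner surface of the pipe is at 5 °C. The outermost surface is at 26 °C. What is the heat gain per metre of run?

q′ ≈ 13.8 W/m

Treating each annulus and film as a series resistance:
R_aluminium pipe wall = ln(62.5/60)/(2π×200×1) = 3.249×10^-5 K/W
R_polyurethane foam = ln(79.5/62.5)/(2π×0.0251×1) = 1.526 K/W
R_total = 1.526 K/W
Q = ΔT/R_total = 21/1.526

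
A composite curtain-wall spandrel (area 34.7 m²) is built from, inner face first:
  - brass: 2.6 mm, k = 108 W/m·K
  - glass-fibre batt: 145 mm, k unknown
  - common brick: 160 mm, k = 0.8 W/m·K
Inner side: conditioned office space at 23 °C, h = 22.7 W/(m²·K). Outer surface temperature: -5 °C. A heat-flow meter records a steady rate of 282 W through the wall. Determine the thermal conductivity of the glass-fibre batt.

k ≈ 0.0453 W/(m·K)

Model the wall as resistances in series:
R_inner film = 1/(h_i·A) = 1/(22.7×34.7) = 0.00127 K/W
R_brass = L/(kA) = 0.0026/(108×34.7) = 6.938×10^-7 K/W
R_common brick = L/(kA) = 0.16/(0.8×34.7) = 0.005764 K/W
Sum of known resistances R_other = 0.007034 K/W
Total R = ΔT/Q = 28/282 = 0.09929 K/W
R_glass-fibre batt = R_total − R_other = 0.09226 K/W
k = L/(R·A) = 0.145/(0.09226×34.7)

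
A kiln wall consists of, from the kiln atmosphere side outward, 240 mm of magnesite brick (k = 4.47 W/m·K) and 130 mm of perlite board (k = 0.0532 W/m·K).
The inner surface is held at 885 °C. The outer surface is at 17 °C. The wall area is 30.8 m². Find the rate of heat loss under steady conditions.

Series thermal resistances:
R_magnesite brick = L/(kA) = 0.24/(4.47×30.8) = 0.001743 K/W
R_perlite board = L/(kA) = 0.13/(0.0532×30.8) = 0.07934 K/W
R_total = 0.08108 K/W
Q = ΔT / R_total = 868 / 0.08108

Q ≈ 10700 W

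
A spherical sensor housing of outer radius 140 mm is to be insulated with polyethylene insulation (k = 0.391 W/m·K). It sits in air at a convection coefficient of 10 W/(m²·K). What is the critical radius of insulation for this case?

r_cr ≈ 78.2 mm

For a sphere r_cr = 2k/h = 2×0.391/10
r_cr = 78.2 mm; since the bare radius (140 mm) is above r_cr, any added insulation will reduce heat loss.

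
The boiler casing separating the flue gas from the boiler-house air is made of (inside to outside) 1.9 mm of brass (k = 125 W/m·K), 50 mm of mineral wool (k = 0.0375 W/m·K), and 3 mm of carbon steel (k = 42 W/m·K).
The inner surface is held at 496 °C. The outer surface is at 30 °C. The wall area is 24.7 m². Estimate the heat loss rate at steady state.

Treating each layer as a thermal resistance in series:
R_brass = L/(kA) = 0.0019/(125×24.7) = 6.154×10^-7 K/W
R_mineral wool = L/(kA) = 0.05/(0.0375×24.7) = 0.05398 K/W
R_carbon steel = L/(kA) = 0.003/(42×24.7) = 2.892×10^-6 K/W
R_total = 0.05398 K/W
Q = ΔT / R_total = 466 / 0.05398

Q ≈ 8630 W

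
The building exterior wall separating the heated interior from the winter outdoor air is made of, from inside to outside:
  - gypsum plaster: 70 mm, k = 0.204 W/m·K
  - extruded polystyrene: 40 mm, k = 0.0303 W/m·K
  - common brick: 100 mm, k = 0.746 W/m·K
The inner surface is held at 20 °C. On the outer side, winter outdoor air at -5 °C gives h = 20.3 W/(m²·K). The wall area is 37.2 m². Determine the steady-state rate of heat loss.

Series thermal resistances:
R_gypsum plaster = L/(kA) = 0.07/(0.204×37.2) = 0.009224 K/W
R_extruded polystyrene = L/(kA) = 0.04/(0.0303×37.2) = 0.03549 K/W
R_common brick = L/(kA) = 0.1/(0.746×37.2) = 0.003603 K/W
R_outer film = 1/(h_o·A) = 1/(20.3×37.2) = 0.001324 K/W
R_total = 0.04964 K/W
Q = ΔT / R_total = 25 / 0.04964

Q ≈ 504 W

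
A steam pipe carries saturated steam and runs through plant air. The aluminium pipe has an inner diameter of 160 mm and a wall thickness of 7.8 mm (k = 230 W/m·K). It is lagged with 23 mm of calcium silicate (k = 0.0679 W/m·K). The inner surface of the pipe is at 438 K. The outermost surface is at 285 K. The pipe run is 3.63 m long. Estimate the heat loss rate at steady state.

Q ≈ 1020 W

Treating each annulus and film as a series resistance:
R_aluminium pipe wall = ln(87.8/80)/(2π×230×3.63) = 1.774×10^-5 K/W
R_calcium silicate = ln(110.8/87.8)/(2π×0.0679×3.63) = 0.1502 K/W
R_total = 0.1503 K/W
Q = ΔT/R_total = 153/0.1503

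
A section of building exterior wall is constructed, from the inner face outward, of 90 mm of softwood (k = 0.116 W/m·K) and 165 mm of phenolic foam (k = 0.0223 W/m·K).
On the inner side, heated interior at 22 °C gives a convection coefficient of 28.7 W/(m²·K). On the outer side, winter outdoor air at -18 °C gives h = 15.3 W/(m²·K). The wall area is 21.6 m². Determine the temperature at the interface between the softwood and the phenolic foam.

Model the wall as resistances in series:
R_inner film = 1/(h_i·A) = 1/(28.7×21.6) = 0.001613 K/W
R_softwood = L/(kA) = 0.09/(0.116×21.6) = 0.03592 K/W
R_phenolic foam = L/(kA) = 0.165/(0.0223×21.6) = 0.3426 K/W
R_outer film = 1/(h_o·A) = 1/(15.3×21.6) = 0.003026 K/W
R_total = 0.3831 K/W;  Q = ΔT/R_total = 40/0.3831 = 104.4 W
T_interface = T_inner − Q·ΣR(inner→interface) = 22 − 104×0.03753

T ≈ 18.1 °C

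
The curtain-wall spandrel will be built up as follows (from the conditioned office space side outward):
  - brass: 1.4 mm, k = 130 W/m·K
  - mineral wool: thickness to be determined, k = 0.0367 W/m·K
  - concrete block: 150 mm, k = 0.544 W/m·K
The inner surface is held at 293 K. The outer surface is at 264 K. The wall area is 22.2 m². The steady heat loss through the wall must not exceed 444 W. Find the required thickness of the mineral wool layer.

Thermal resistances in series:
R_brass = L/(kA) = 0.0014/(130×22.2) = 4.851×10^-7 K/W
R_concrete block = L/(kA) = 0.15/(0.544×22.2) = 0.01242 K/W
Sum of the known resistances R_other = 0.01242 K/W
Required total resistance R_tot = ΔT/Q_allow = 29/444 = 0.06532 K/W
R_mineral wool = R_tot − R_other = 0.05289 K/W
L = R·k·A = 0.05289×0.0367×22.2

L ≈ 43.1 mm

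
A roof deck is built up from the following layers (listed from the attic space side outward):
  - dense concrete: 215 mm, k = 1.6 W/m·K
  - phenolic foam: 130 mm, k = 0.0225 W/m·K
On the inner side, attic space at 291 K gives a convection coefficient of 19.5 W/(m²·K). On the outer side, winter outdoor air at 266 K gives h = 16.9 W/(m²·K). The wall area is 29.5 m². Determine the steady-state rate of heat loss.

Q ≈ 122 W

Thermal resistances in series:
R_inner film = 1/(h_i·A) = 1/(19.5×29.5) = 0.001738 K/W
R_dense concrete = L/(kA) = 0.215/(1.6×29.5) = 0.004555 K/W
R_phenolic foam = L/(kA) = 0.13/(0.0225×29.5) = 0.1959 K/W
R_outer film = 1/(h_o·A) = 1/(16.9×29.5) = 0.002006 K/W
R_total = 0.2042 K/W
Q = ΔT / R_total = 25 / 0.2042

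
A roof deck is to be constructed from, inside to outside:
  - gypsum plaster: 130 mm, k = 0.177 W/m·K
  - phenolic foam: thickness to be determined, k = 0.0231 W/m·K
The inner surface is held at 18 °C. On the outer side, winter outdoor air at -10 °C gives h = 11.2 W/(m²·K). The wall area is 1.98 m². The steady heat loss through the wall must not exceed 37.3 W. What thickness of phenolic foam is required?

Using the resistance-network approach (series):
R_gypsum plaster = L/(kA) = 0.13/(0.177×1.98) = 0.3709 K/W
R_outer film = 1/(h_o·A) = 1/(11.2×1.98) = 0.04509 K/W
Sum of the known resistances R_other = 0.416 K/W
Required total resistance R_tot = ΔT/Q_allow = 28/37.3 = 0.7507 K/W
R_phenolic foam = R_tot − R_other = 0.3346 K/W
L = R·k·A = 0.3346×0.0231×1.98

L ≈ 15.3 mm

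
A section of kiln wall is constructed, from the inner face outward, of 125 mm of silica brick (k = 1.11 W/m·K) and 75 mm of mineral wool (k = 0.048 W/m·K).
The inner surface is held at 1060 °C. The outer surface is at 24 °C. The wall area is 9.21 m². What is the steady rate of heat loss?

Q ≈ 5700 W

Using the resistance-network approach (series):
R_silica brick = L/(kA) = 0.125/(1.11×9.21) = 0.01223 K/W
R_mineral wool = L/(kA) = 0.075/(0.048×9.21) = 0.1697 K/W
R_total = 0.1819 K/W
Q = ΔT / R_total = 1036 / 0.1819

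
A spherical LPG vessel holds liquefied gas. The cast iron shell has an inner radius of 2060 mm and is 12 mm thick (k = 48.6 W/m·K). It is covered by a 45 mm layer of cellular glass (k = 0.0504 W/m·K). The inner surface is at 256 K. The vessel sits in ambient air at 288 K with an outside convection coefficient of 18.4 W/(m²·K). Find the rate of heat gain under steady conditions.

Radial (spherical) resistances in series:
R_cast iron shell = (1/2.06 − 1/2.072)/(4π×48.6) = 4.603×10^-6 K/W
R_cellular glass = (1/2.072 − 1/2.117)/(4π×0.0504) = 0.0162 K/W
R_outer film = 1/(h·4πr_o²) = 1/(18.4×4π×2.117²) = 9.65×10^-4 K/W
R_total = 0.01717 K/W
Q = ΔT/R_total = 32/0.01717

Q ≈ 1860 W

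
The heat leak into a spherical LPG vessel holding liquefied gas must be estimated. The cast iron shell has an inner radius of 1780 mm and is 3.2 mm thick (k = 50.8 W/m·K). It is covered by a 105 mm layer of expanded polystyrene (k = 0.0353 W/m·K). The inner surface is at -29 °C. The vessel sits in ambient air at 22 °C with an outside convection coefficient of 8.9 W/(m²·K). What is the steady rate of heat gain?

Each spherical layer contributes R = (1/r_i − 1/r_o)/(4πk):
R_cast iron shell = (1/1.78 − 1/1.7832)/(4π×50.8) = 1.579×10^-6 K/W
R_expanded polystyrene = (1/1.7832 − 1/1.8882)/(4π×0.0353) = 0.0703 K/W
R_outer film = 1/(h·4πr_o²) = 1/(8.9×4π×1.8882²) = 0.002508 K/W
R_total = 0.07281 K/W
Q = ΔT/R_total = 51/0.07281

Q ≈ 700 W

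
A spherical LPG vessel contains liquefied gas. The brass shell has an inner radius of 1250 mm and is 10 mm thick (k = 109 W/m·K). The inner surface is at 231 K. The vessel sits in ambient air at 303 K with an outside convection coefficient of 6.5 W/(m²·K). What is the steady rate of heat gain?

Radial (spherical) resistances in series:
R_brass shell = (1/1.25 − 1/1.26)/(4π×109) = 4.635×10^-6 K/W
R_outer film = 1/(h·4πr_o²) = 1/(6.5×4π×1.26²) = 0.007711 K/W
R_total = 0.007716 K/W
Q = ΔT/R_total = 72/0.007716

Q ≈ 9330 W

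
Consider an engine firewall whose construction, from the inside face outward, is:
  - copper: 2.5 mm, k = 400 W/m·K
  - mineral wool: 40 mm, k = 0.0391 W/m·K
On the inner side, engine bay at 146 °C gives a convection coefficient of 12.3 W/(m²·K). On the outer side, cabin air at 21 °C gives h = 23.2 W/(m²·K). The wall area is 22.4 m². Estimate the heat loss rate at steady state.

Q ≈ 2440 W

Series thermal resistances:
R_inner film = 1/(h_i·A) = 1/(12.3×22.4) = 0.00363 K/W
R_copper = L/(kA) = 0.0025/(400×22.4) = 2.79×10^-7 K/W
R_mineral wool = L/(kA) = 0.04/(0.0391×22.4) = 0.04567 K/W
R_outer film = 1/(h_o·A) = 1/(23.2×22.4) = 0.001924 K/W
R_total = 0.05122 K/W
Q = ΔT / R_total = 125 / 0.05122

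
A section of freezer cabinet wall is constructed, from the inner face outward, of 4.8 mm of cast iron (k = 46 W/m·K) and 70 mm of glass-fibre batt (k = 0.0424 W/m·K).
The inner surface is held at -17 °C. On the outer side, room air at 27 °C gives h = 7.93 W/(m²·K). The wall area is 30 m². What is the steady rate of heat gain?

Q ≈ 743 W

Model the wall as resistances in series:
R_cast iron = L/(kA) = 0.0048/(46×30) = 3.478×10^-6 K/W
R_glass-fibre batt = L/(kA) = 0.07/(0.0424×30) = 0.05503 K/W
R_outer film = 1/(h_o·A) = 1/(7.93×30) = 0.004203 K/W
R_total = 0.05924 K/W
Q = ΔT / R_total = 44 / 0.05924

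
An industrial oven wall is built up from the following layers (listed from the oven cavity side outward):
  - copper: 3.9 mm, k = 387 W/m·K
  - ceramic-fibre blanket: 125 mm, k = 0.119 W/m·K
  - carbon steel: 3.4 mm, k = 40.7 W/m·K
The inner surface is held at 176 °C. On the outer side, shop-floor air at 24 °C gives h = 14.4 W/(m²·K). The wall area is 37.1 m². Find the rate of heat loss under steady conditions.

Model the wall as resistances in series:
R_copper = L/(kA) = 0.0039/(387×37.1) = 2.716×10^-7 K/W
R_ceramic-fibre blanket = L/(kA) = 0.125/(0.119×37.1) = 0.02831 K/W
R_carbon steel = L/(kA) = 0.0034/(40.7×37.1) = 2.252×10^-6 K/W
R_outer film = 1/(h_o·A) = 1/(14.4×37.1) = 0.001872 K/W
R_total = 0.03019 K/W
Q = ΔT / R_total = 152 / 0.03019

Q ≈ 5040 W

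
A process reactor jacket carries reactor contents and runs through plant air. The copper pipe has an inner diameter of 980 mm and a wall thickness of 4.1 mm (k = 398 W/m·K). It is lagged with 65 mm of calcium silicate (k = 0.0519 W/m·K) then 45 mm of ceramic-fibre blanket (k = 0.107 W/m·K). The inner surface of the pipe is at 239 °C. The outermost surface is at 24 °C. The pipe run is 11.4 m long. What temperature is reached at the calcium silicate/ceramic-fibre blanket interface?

T ≈ 74.1 °C

Treating each annulus and film as a series resistance:
R_copper pipe wall = ln(494.1/490)/(2π×398×11.4) = 2.923×10^-7 K/W
R_calcium silicate = ln(559.1/494.1)/(2π×0.0519×11.4) = 0.03325 K/W
R_ceramic-fibre blanket = ln(604.1/559.1)/(2π×0.107×11.4) = 0.0101 K/W
R_total = 0.04335 K/W
Q = ΔT/R_total = 215/0.04335
Q = 4960 W
T_interface = T_inner − Q·ΣR(inner→interface) = 239 − 4960×0.03325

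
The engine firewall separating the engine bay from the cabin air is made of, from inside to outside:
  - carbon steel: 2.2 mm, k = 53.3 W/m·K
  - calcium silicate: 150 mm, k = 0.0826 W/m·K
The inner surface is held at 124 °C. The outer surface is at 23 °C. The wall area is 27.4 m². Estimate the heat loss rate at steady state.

Q ≈ 1520 W

Model the wall as resistances in series:
R_carbon steel = L/(kA) = 0.0022/(53.3×27.4) = 1.506×10^-6 K/W
R_calcium silicate = L/(kA) = 0.15/(0.0826×27.4) = 0.06628 K/W
R_total = 0.06628 K/W
Q = ΔT / R_total = 101 / 0.06628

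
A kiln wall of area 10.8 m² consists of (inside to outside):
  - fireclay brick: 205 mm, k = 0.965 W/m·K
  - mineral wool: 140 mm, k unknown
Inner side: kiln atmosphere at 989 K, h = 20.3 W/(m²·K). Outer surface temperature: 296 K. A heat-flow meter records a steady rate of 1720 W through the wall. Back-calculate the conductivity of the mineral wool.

k ≈ 0.0342 W/(m·K)

Model the wall as resistances in series:
R_inner film = 1/(h_i·A) = 1/(20.3×10.8) = 0.004561 K/W
R_fireclay brick = L/(kA) = 0.205/(0.965×10.8) = 0.01967 K/W
Sum of known resistances R_other = 0.02423 K/W
Total R = ΔT/Q = 693/1720 = 0.4029 K/W
R_mineral wool = R_total − R_other = 0.3787 K/W
k = L/(R·A) = 0.14/(0.3787×10.8)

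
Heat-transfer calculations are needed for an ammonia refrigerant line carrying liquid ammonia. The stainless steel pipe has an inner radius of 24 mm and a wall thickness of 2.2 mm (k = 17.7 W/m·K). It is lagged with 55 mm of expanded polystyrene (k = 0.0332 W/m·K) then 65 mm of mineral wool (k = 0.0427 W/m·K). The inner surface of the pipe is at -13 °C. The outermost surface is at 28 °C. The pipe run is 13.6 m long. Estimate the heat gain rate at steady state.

Q ≈ 73.2 W

Cylindrical conduction, so R = ln(r₂/r₁)/(2πkL) per layer, in series:
R_stainless steel pipe wall = ln(26.2/24)/(2π×17.7×13.6) = 5.799×10^-5 K/W
R_expanded polystyrene = ln(81.2/26.2)/(2π×0.0332×13.6) = 0.3987 K/W
R_mineral wool = ln(146.2/81.2)/(2π×0.0427×13.6) = 0.1612 K/W
R_total = 0.5599 K/W
Q = ΔT/R_total = 41/0.5599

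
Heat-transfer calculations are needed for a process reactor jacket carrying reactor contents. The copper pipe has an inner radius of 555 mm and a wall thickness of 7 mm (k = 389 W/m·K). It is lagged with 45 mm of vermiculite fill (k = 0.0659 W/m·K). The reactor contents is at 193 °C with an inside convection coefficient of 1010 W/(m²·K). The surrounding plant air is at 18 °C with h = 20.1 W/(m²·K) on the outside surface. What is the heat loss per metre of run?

Radial resistances (cylindrical: R_cond = ln(r_o/r_i)/(2πkL), R_conv = 1/(h·2πrL)):
R_inner film = 1/(h_i·2πr₁L) = 1/(1010×2π×0.555×1) = 2.839×10^-4 K/W
R_copper pipe wall = ln(562/555)/(2π×389×1) = 5.128×10^-6 K/W
R_vermiculite fill = ln(607/562)/(2π×0.0659×1) = 0.186 K/W
R_outer film = 1/(h_o·2πr_oL) = 1/(20.1×2π×0.607×1) = 0.01304 K/W
R_total = 0.1994 K/W
Q = ΔT/R_total = 175/0.1994

q′ ≈ 878 W/m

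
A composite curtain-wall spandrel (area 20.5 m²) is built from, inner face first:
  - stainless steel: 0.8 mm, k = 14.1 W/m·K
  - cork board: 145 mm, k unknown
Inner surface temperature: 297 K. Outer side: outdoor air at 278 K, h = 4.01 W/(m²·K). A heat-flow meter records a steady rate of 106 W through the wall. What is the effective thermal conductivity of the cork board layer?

Model the wall as resistances in series:
R_stainless steel = L/(kA) = 0.0008/(14.1×20.5) = 2.768×10^-6 K/W
R_outer film = 1/(h_o·A) = 1/(4.01×20.5) = 0.01216 K/W
Sum of known resistances R_other = 0.01217 K/W
Total R = ΔT/Q = 19/106 = 0.1792 K/W
R_cork board = R_total − R_other = 0.1671 K/W
k = L/(R·A) = 0.145/(0.1671×20.5)

k ≈ 0.0423 W/(m·K)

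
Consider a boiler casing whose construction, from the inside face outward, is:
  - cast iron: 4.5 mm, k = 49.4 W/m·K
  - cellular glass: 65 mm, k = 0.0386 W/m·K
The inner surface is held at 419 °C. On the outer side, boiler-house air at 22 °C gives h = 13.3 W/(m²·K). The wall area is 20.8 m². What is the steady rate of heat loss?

Model the wall as resistances in series:
R_cast iron = L/(kA) = 0.0045/(49.4×20.8) = 4.379×10^-6 K/W
R_cellular glass = L/(kA) = 0.065/(0.0386×20.8) = 0.08096 K/W
R_outer film = 1/(h_o·A) = 1/(13.3×20.8) = 0.003615 K/W
R_total = 0.08458 K/W
Q = ΔT / R_total = 397 / 0.08458

Q ≈ 4690 W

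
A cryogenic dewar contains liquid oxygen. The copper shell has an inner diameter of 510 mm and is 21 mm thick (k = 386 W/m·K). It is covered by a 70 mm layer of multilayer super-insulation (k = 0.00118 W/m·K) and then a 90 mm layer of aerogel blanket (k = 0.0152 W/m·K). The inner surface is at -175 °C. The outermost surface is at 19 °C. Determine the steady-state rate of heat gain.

Each spherical layer contributes R = (1/r_i − 1/r_o)/(4πk):
R_copper shell = (1/0.255 − 1/0.276)/(4π×386) = 6.151×10^-5 K/W
R_multilayer super-insulation = (1/0.276 − 1/0.346)/(4π×0.00118) = 49.43 K/W
R_aerogel blanket = (1/0.346 − 1/0.436)/(4π×0.0152) = 3.123 K/W
R_total = 52.56 K/W
Q = ΔT/R_total = 194/52.56

Q ≈ 3.69 W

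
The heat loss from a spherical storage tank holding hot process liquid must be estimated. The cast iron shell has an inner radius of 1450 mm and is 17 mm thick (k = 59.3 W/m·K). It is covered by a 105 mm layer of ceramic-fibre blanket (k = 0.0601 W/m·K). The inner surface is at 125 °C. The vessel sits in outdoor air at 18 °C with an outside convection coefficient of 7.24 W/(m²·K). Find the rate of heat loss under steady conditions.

Q ≈ 1650 W

Radial (spherical) resistances in series:
R_cast iron shell = (1/1.45 − 1/1.467)/(4π×59.3) = 1.072×10^-5 K/W
R_ceramic-fibre blanket = (1/1.467 − 1/1.572)/(4π×0.0601) = 0.06029 K/W
R_outer film = 1/(h·4πr_o²) = 1/(7.24×4π×1.572²) = 0.004448 K/W
R_total = 0.06475 K/W
Q = ΔT/R_total = 107/0.06475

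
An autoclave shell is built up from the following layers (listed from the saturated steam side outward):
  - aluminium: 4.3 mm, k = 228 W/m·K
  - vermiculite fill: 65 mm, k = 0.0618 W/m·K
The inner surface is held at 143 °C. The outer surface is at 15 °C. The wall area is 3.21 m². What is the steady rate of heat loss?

Q ≈ 391 W

Series thermal resistances:
R_aluminium = L/(kA) = 0.0043/(228×3.21) = 5.875×10^-6 K/W
R_vermiculite fill = L/(kA) = 0.065/(0.0618×3.21) = 0.3277 K/W
R_total = 0.3277 K/W
Q = ΔT / R_total = 128 / 0.3277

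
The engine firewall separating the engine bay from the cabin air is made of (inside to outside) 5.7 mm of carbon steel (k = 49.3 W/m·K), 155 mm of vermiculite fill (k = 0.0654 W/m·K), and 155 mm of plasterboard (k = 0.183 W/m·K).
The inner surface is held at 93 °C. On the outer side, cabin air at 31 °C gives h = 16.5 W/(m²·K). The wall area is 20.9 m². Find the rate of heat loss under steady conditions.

Using the resistance-network approach (series):
R_carbon steel = L/(kA) = 0.0057/(49.3×20.9) = 5.532×10^-6 K/W
R_vermiculite fill = L/(kA) = 0.155/(0.0654×20.9) = 0.1134 K/W
R_plasterboard = L/(kA) = 0.155/(0.183×20.9) = 0.04053 K/W
R_outer film = 1/(h_o·A) = 1/(16.5×20.9) = 0.0029 K/W
R_total = 0.1568 K/W
Q = ΔT / R_total = 62 / 0.1568

Q ≈ 395 W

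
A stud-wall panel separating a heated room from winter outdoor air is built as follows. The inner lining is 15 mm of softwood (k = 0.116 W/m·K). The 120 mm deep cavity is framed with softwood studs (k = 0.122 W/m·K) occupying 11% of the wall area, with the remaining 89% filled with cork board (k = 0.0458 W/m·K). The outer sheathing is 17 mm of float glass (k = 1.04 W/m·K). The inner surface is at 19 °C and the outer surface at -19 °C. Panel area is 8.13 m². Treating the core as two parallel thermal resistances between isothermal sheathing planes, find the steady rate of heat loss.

Q ≈ 131 W

Sheathing layers in series; stud and cavity paths in parallel between them.
R_inner = 0.015/(0.116×8.13) = 0.01591 K/W
R_stud  = 0.12/(0.122×0.11×8.13) = 1.1 K/W
R_cav   = 0.12/(0.0458×0.89×8.13) = 0.3621 K/W
1/R_core = 1/R_stud + 1/R_cav → R_core = 0.2724 K/W
R_outer = 0.017/(1.04×8.13) = 0.002011 K/W
R_total = 0.2903 K/W
Q = ΔT/R_total = 38/0.2903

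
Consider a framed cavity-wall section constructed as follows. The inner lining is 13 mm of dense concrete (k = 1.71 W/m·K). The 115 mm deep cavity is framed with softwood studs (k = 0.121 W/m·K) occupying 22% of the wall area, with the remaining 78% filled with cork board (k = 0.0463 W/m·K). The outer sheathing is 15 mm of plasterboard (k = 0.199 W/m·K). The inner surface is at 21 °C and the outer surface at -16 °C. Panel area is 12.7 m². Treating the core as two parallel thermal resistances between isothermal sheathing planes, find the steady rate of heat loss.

Q ≈ 245 W

Sheathing layers in series; stud and cavity paths in parallel between them.
R_inner = 0.013/(1.71×12.7) = 5.986×10^-4 K/W
R_stud  = 0.115/(0.121×0.22×12.7) = 0.3402 K/W
R_cav   = 0.115/(0.0463×0.78×12.7) = 0.2507 K/W
1/R_core = 1/R_stud + 1/R_cav → R_core = 0.1443 K/W
R_outer = 0.015/(0.199×12.7) = 0.005935 K/W
R_total = 0.1509 K/W
Q = ΔT/R_total = 37/0.1509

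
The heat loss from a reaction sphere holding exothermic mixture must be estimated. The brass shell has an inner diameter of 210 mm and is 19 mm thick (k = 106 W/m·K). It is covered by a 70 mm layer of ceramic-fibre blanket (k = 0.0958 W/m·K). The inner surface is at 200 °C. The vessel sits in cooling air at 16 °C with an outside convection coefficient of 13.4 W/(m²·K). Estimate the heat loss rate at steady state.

Q ≈ 71.4 W

Radial (spherical) resistances in series:
R_brass shell = (1/0.105 − 1/0.124)/(4π×106) = 0.001096 K/W
R_ceramic-fibre blanket = (1/0.124 − 1/0.194)/(4π×0.0958) = 2.417 K/W
R_outer film = 1/(h·4πr_o²) = 1/(13.4×4π×0.194²) = 0.1578 K/W
R_total = 2.576 K/W
Q = ΔT/R_total = 184/2.576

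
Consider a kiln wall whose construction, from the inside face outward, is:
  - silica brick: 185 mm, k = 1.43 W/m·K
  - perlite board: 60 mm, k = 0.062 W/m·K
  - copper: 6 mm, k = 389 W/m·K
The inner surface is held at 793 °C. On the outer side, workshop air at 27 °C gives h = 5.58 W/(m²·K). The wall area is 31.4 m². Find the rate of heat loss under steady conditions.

Q ≈ 18800 W

Using the resistance-network approach (series):
R_silica brick = L/(kA) = 0.185/(1.43×31.4) = 0.00412 K/W
R_perlite board = L/(kA) = 0.06/(0.062×31.4) = 0.03082 K/W
R_copper = L/(kA) = 0.006/(389×31.4) = 4.912×10^-7 K/W
R_outer film = 1/(h_o·A) = 1/(5.58×31.4) = 0.005707 K/W
R_total = 0.04065 K/W
Q = ΔT / R_total = 766 / 0.04065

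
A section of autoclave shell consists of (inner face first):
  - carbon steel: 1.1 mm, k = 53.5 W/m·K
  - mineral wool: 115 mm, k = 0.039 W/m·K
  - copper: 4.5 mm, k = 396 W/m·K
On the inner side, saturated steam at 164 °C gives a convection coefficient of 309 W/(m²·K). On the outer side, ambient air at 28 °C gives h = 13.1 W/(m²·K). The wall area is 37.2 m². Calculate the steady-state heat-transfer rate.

Using the resistance-network approach (series):
R_inner film = 1/(h_i·A) = 1/(309×37.2) = 8.7×10^-5 K/W
R_carbon steel = L/(kA) = 0.0011/(53.5×37.2) = 5.527×10^-7 K/W
R_mineral wool = L/(kA) = 0.115/(0.039×37.2) = 0.07927 K/W
R_copper = L/(kA) = 0.0045/(396×37.2) = 3.055×10^-7 K/W
R_outer film = 1/(h_o·A) = 1/(13.1×37.2) = 0.002052 K/W
R_total = 0.08141 K/W
Q = ΔT / R_total = 136 / 0.08141

Q ≈ 1670 W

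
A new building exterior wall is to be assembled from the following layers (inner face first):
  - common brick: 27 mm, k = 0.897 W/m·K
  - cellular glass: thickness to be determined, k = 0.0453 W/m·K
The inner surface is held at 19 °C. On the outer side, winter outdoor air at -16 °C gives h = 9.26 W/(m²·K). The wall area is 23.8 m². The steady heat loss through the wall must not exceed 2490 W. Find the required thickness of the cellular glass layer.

L ≈ 8.9 mm

Thermal resistances in series:
R_common brick = L/(kA) = 0.027/(0.897×23.8) = 0.001265 K/W
R_outer film = 1/(h_o·A) = 1/(9.26×23.8) = 0.004537 K/W
Sum of the known resistances R_other = 0.005802 K/W
Required total resistance R_tot = ΔT/Q_allow = 35/2490 = 0.01406 K/W
R_cellular glass = R_tot − R_other = 0.008254 K/W
L = R·k·A = 0.008254×0.0453×23.8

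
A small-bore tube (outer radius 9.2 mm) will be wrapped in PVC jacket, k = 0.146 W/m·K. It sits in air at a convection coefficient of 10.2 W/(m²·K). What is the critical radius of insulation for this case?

For a cylinder r_cr = k/h = 0.146/10.2
r_cr = 14.3 mm; since the bare radius (9.2 mm) is below r_cr, adding a thin layer of insulation will *increase* heat loss.

r_cr ≈ 14.3 mm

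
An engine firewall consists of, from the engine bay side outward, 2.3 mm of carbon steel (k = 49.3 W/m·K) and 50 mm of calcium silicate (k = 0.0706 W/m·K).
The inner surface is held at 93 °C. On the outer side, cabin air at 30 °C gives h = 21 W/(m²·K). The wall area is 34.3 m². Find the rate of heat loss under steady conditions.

Model the wall as resistances in series:
R_carbon steel = L/(kA) = 0.0023/(49.3×34.3) = 1.36×10^-6 K/W
R_calcium silicate = L/(kA) = 0.05/(0.0706×34.3) = 0.02065 K/W
R_outer film = 1/(h_o·A) = 1/(21×34.3) = 0.001388 K/W
R_total = 0.02204 K/W
Q = ΔT / R_total = 63 / 0.02204

Q ≈ 2860 W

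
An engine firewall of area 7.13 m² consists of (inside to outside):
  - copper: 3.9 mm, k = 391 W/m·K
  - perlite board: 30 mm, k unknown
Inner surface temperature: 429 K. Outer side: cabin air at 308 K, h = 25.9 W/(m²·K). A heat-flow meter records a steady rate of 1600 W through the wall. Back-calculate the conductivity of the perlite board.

k ≈ 0.0599 W/(m·K)

Treating each layer as a thermal resistance in series:
R_copper = L/(kA) = 0.0039/(391×7.13) = 1.399×10^-6 K/W
R_outer film = 1/(h_o·A) = 1/(25.9×7.13) = 0.005415 K/W
Sum of known resistances R_other = 0.005417 K/W
Total R = ΔT/Q = 121/1600 = 0.07562 K/W
R_perlite board = R_total − R_other = 0.07021 K/W
k = L/(R·A) = 0.03/(0.07021×7.13)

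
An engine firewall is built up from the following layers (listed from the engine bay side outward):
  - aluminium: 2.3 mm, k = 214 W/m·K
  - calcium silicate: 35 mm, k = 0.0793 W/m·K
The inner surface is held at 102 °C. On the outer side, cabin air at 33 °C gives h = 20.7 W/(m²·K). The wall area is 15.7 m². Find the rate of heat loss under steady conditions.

Using the resistance-network approach (series):
R_aluminium = L/(kA) = 0.0023/(214×15.7) = 6.846×10^-7 K/W
R_calcium silicate = L/(kA) = 0.035/(0.0793×15.7) = 0.02811 K/W
R_outer film = 1/(h_o·A) = 1/(20.7×15.7) = 0.003077 K/W
R_total = 0.03119 K/W
Q = ΔT / R_total = 69 / 0.03119

Q ≈ 2210 W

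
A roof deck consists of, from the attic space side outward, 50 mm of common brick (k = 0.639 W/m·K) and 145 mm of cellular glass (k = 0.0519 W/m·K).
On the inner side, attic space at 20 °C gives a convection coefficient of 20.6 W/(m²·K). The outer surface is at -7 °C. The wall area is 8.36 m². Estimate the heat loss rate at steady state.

Q ≈ 77.3 W

Thermal resistances in series:
R_inner film = 1/(h_i·A) = 1/(20.6×8.36) = 0.005807 K/W
R_common brick = L/(kA) = 0.05/(0.639×8.36) = 0.00936 K/W
R_cellular glass = L/(kA) = 0.145/(0.0519×8.36) = 0.3342 K/W
R_total = 0.3494 K/W
Q = ΔT / R_total = 27 / 0.3494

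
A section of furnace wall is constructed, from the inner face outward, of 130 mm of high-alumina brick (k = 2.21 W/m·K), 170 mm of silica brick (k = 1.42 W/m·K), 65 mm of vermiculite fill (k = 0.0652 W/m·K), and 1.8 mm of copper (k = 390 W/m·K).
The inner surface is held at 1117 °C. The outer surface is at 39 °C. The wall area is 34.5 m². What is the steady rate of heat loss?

Q ≈ 31600 W

Series thermal resistances:
R_high-alumina brick = L/(kA) = 0.13/(2.21×34.5) = 0.001705 K/W
R_silica brick = L/(kA) = 0.17/(1.42×34.5) = 0.00347 K/W
R_vermiculite fill = L/(kA) = 0.065/(0.0652×34.5) = 0.0289 K/W
R_copper = L/(kA) = 0.0018/(390×34.5) = 1.338×10^-7 K/W
R_total = 0.03407 K/W
Q = ΔT / R_total = 1078 / 0.03407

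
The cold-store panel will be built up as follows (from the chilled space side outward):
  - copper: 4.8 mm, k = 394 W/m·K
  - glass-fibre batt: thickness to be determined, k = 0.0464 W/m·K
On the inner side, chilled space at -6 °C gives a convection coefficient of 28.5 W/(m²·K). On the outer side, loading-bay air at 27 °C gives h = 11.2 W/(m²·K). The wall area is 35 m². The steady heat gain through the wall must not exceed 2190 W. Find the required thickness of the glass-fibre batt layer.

L ≈ 18.7 mm

Model the wall as resistances in series:
R_inner film = 1/(h_i·A) = 1/(28.5×35) = 0.001003 K/W
R_copper = L/(kA) = 0.0048/(394×35) = 3.481×10^-7 K/W
R_outer film = 1/(h_o·A) = 1/(11.2×35) = 0.002551 K/W
Sum of the known resistances R_other = 0.003554 K/W
Required total resistance R_tot = ΔT/Q_allow = 33/2190 = 0.01507 K/W
R_glass-fibre batt = R_tot − R_other = 0.01151 K/W
L = R·k·A = 0.01151×0.0464×35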